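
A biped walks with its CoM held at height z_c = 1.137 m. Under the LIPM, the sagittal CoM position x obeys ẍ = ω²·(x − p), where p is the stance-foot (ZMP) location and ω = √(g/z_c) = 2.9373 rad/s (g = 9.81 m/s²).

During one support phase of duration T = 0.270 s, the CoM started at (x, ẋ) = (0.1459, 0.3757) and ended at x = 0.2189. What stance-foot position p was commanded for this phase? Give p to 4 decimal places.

ωT = 2.9373·0.270 = 0.793071; cosh(ωT) = 1.331313, sinh(ωT) = 0.878860
x(T) = p + (x₀−p)·cosh(ωT) + (ẋ₀/ω)·sinh(ωT) ⇒ p·(1 − cosh) = x(T) − x₀·cosh − (ẋ₀/ω)·sinh
numerator   = 0.2189 − (0.1459)·1.331313 − (0.3757/2.9373)·0.878860 = -0.087751
denominator = 1 − 1.331313 = -0.331313
p = -0.087751 / -0.331313 = 0.2649

p = 0.2649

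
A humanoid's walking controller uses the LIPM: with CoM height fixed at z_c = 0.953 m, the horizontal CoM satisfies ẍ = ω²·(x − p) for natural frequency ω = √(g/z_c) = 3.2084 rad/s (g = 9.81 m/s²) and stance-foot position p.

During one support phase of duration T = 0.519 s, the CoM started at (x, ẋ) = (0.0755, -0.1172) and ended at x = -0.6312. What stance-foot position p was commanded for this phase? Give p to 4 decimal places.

p = 0.4286

ωT = 3.2084·0.519 = 1.665160; cosh(ωT) = 2.737839, sinh(ωT) = 2.548678
x(T) = p + (x₀−p)·cosh(ωT) + (ẋ₀/ω)·sinh(ωT) ⇒ p·(1 − cosh) = x(T) − x₀·cosh − (ẋ₀/ω)·sinh
numerator   = -0.6312 − (0.0755)·2.737839 − (-0.1172/3.2084)·2.548678 = -0.744806
denominator = 1 − 2.737839 = -1.737839
p = -0.744806 / -1.737839 = 0.4286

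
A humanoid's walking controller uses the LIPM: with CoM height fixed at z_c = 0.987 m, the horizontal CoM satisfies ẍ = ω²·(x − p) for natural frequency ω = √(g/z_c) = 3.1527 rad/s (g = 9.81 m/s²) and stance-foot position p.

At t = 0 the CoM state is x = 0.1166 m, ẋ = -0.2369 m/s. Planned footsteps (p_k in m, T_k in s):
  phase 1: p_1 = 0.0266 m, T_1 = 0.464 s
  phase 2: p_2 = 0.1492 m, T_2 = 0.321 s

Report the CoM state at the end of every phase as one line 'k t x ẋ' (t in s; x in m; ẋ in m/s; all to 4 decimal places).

phase 1: p=0.0266, T=0.464, ωT=1.462853, cosh=2.274918, sinh=2.043343; start (x,ẋ)=(0.116600, -0.236900) → end (x,ẋ)=(0.077802, 0.040856)
phase 2: p=0.1492, T=0.321, ωT=1.012017, cosh=1.557314, sinh=1.193829; start (x,ẋ)=(0.077802, 0.040856) → end (x,ẋ)=(0.053482, -0.205101)

1 0.4640 0.0778 0.0409
2 0.7850 0.0535 -0.2051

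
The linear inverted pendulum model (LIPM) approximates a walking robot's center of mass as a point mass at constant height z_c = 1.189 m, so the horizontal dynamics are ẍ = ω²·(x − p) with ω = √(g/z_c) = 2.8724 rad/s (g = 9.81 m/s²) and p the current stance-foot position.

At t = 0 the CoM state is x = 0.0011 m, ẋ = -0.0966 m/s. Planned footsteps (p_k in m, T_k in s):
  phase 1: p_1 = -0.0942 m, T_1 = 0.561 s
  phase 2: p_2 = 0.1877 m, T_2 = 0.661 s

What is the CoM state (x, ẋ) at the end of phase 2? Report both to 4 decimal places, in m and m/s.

x = 0.2589, ẋ = 0.3146

phase 1: p=-0.0942, T=0.561, ωT=1.611416, cosh=2.604753, sinh=2.405149; start (x,ẋ)=(0.001100, -0.096600) → end (x,ẋ)=(0.073147, 0.406766)
phase 2: p=0.1877, T=0.661, ωT=1.898656, cosh=3.413344, sinh=3.263574; start (x,ẋ)=(0.073147, 0.406766) → end (x,ẋ)=(0.258851, 0.314576)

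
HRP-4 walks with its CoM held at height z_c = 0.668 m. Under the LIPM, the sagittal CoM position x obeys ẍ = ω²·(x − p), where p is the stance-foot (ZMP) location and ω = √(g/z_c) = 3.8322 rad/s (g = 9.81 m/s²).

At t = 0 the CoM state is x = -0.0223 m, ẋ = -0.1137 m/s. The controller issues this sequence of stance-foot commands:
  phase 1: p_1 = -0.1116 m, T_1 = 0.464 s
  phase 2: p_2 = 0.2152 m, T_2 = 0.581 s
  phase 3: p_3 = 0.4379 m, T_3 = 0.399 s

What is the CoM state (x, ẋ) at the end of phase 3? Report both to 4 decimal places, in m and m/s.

phase 1: p=-0.1116, T=0.464, ωT=1.778141, cosh=3.043897, sinh=2.874945; start (x,ẋ)=(-0.022300, -0.113700) → end (x,ẋ)=(0.074921, 0.637760)
phase 2: p=0.2152, T=0.581, ωT=2.226508, cosh=4.687677, sinh=4.579772; start (x,ẋ)=(0.074921, 0.637760) → end (x,ẋ)=(0.319791, 0.527637)
phase 3: p=0.4379, T=0.399, ωT=1.529048, cosh=2.415262, sinh=2.198520; start (x,ẋ)=(0.319791, 0.527637) → end (x,ẋ)=(0.455339, 0.279290)

x = 0.4553, ẋ = 0.2793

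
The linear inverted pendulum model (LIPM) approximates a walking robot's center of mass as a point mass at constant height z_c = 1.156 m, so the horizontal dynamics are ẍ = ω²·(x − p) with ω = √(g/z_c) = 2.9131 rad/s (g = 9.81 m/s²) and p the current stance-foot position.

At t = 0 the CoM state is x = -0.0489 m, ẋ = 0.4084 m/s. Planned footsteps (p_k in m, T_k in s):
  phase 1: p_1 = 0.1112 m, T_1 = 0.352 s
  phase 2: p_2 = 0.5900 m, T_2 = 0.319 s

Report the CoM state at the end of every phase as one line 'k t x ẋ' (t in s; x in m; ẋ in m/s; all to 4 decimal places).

1 0.3520 0.0296 0.0760
2 0.6710 -0.2024 -1.6337

phase 1: p=0.1112, T=0.352, ωT=1.025411, cosh=1.573445, sinh=1.214796; start (x,ẋ)=(-0.048900, 0.408400) → end (x,ẋ)=(0.029599, 0.076029)
phase 2: p=0.5900, T=0.319, ωT=0.929279, cosh=1.463760, sinh=1.068922; start (x,ẋ)=(0.029599, 0.076029) → end (x,ẋ)=(-0.202395, -1.633731)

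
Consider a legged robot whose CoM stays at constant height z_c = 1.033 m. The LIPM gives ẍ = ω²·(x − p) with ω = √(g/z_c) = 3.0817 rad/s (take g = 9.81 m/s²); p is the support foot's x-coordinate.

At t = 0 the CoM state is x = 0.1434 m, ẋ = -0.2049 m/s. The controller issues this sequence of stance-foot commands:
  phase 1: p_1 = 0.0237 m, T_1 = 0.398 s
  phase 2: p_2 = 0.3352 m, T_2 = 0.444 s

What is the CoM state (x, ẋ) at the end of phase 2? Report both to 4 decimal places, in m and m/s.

phase 1: p=0.0237, T=0.398, ωT=1.226517, cosh=1.851323, sinh=1.558010; start (x,ẋ)=(0.143400, -0.204900) → end (x,ẋ)=(0.141712, 0.195382)
phase 2: p=0.3352, T=0.444, ωT=1.368275, cosh=2.091557, sinh=1.837011; start (x,ẋ)=(0.141712, 0.195382) → end (x,ẋ)=(0.046977, -0.686704)

x = 0.0470, ẋ = -0.6867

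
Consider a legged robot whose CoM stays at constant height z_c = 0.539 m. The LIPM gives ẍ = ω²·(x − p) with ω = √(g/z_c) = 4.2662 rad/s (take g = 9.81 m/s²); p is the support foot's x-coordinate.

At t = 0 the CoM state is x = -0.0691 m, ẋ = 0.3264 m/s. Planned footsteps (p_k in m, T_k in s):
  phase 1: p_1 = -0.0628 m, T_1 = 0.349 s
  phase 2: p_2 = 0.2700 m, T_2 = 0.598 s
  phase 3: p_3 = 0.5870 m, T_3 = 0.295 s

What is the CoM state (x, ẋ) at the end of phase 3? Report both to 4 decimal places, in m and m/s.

x = -0.5078, ẋ = -4.2533

phase 1: p=-0.0628, T=0.349, ωT=1.488904, cosh=2.328927, sinh=2.103307; start (x,ẋ)=(-0.069100, 0.326400) → end (x,ẋ)=(0.083448, 0.703631)
phase 2: p=0.2700, T=0.598, ωT=2.551188, cosh=6.450156, sinh=6.372167; start (x,ẋ)=(0.083448, 0.703631) → end (x,ẋ)=(0.117684, -0.532865)
phase 3: p=0.5870, T=0.295, ωT=1.258529, cosh=1.902155, sinh=1.618084; start (x,ẋ)=(0.117684, -0.532865) → end (x,ẋ)=(-0.507816, -4.253310)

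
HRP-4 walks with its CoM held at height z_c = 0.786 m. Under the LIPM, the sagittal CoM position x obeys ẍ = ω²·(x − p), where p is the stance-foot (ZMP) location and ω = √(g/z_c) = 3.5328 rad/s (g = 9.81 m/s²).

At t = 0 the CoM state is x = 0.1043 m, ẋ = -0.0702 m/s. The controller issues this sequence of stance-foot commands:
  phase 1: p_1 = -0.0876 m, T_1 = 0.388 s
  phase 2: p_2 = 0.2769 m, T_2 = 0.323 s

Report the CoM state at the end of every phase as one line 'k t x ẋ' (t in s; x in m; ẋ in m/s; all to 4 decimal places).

phase 1: p=-0.0876, T=0.388, ωT=1.370726, cosh=2.096066, sinh=1.842144; start (x,ẋ)=(0.104300, -0.070200) → end (x,ẋ)=(0.278030, 1.101727)
phase 2: p=0.2769, T=0.323, ωT=1.141094, cosh=1.724831, sinh=1.405361; start (x,ẋ)=(0.278030, 1.101727) → end (x,ẋ)=(0.717120, 1.905903)

1 0.3880 0.2780 1.1017
2 0.7110 0.7171 1.9059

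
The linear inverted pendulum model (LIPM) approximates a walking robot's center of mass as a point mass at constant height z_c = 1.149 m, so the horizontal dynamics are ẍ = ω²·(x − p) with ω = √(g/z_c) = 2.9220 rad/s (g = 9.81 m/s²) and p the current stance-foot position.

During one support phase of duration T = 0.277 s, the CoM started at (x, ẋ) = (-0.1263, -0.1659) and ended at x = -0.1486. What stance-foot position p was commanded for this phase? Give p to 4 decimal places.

ωT = 2.9220·0.277 = 0.809394; cosh(ωT) = 1.345837, sinh(ωT) = 0.900709
x(T) = p + (x₀−p)·cosh(ωT) + (ẋ₀/ω)·sinh(ωT) ⇒ p·(1 − cosh) = x(T) − x₀·cosh − (ẋ₀/ω)·sinh
numerator   = -0.1486 − (-0.1263)·1.345837 − (-0.1659/2.9220)·0.900709 = 0.072518
denominator = 1 − 1.345837 = -0.345837
p = 0.072518 / -0.345837 = -0.2097

p = -0.2097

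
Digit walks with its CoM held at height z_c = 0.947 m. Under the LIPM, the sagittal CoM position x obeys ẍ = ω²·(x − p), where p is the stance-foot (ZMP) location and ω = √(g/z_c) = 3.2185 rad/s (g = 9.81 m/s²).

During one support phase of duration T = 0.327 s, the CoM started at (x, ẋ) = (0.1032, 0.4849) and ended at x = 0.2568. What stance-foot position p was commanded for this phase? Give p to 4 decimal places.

p = 0.1624

ωT = 3.2185·0.327 = 1.052450; cosh(ωT) = 1.606871, sinh(ωT) = 1.257789
x(T) = p + (x₀−p)·cosh(ωT) + (ẋ₀/ω)·sinh(ωT) ⇒ p·(1 − cosh) = x(T) − x₀·cosh − (ẋ₀/ω)·sinh
numerator   = 0.2568 − (0.1032)·1.606871 − (0.4849/3.2185)·1.257789 = -0.098528
denominator = 1 − 1.606871 = -0.606871
p = -0.098528 / -0.606871 = 0.1624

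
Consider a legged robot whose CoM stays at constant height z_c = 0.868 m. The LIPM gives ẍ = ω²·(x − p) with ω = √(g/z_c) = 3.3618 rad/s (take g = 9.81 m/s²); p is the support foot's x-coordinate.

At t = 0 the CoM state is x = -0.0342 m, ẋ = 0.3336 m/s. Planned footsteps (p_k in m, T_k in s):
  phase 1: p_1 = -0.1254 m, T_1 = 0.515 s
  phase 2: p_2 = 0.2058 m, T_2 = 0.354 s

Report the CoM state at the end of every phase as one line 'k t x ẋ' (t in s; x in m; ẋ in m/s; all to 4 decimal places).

1 0.5150 0.4117 1.8104
2 0.8690 1.3787 4.2833

phase 1: p=-0.1254, T=0.515, ωT=1.731327, cosh=2.912597, sinh=2.735547; start (x,ẋ)=(-0.034200, 0.333600) → end (x,ẋ)=(0.411684, 1.810351)
phase 2: p=0.2058, T=0.354, ωT=1.190077, cosh=1.795766, sinh=1.491569; start (x,ẋ)=(0.411684, 1.810351) → end (x,ẋ)=(1.378739, 4.283343)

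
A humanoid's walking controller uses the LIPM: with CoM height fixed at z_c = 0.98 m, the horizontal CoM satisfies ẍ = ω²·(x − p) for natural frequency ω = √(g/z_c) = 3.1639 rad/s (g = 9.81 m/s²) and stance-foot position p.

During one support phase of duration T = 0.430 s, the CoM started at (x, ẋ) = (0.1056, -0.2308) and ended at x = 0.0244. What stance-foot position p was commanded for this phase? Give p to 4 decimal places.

p = 0.0577

ωT = 3.1639·0.430 = 1.360477; cosh(ωT) = 2.077295, sinh(ωT) = 1.820757
x(T) = p + (x₀−p)·cosh(ωT) + (ẋ₀/ω)·sinh(ωT) ⇒ p·(1 − cosh) = x(T) − x₀·cosh − (ẋ₀/ω)·sinh
numerator   = 0.0244 − (0.1056)·2.077295 − (-0.2308/3.1639)·1.820757 = -0.062142
denominator = 1 − 2.077295 = -1.077295
p = -0.062142 / -1.077295 = 0.0577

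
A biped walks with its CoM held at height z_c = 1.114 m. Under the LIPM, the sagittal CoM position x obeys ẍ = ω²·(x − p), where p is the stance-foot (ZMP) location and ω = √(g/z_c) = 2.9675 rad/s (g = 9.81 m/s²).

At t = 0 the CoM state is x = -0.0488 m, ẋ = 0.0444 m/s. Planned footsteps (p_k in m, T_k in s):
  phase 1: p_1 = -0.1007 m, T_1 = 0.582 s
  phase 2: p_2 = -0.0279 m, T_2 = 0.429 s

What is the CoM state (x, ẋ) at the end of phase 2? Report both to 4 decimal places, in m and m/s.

x = 0.5044, ẋ = 1.6346

phase 1: p=-0.1007, T=0.582, ωT=1.727085, cosh=2.901019, sinh=2.723217; start (x,ẋ)=(-0.048800, 0.044400) → end (x,ẋ)=(0.090608, 0.548217)
phase 2: p=-0.0279, T=0.429, ωT=1.273057, cosh=1.925865, sinh=1.645891; start (x,ẋ)=(0.090608, 0.548217) → end (x,ẋ)=(0.504393, 1.634606)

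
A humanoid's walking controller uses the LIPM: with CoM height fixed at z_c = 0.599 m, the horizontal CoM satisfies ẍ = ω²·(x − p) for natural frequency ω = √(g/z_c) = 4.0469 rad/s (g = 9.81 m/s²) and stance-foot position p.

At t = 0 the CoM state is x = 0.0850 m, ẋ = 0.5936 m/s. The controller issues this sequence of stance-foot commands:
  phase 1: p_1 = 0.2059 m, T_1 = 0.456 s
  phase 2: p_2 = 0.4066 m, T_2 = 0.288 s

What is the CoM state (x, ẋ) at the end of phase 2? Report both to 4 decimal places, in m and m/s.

phase 1: p=0.2059, T=0.456, ωT=1.845386, cosh=3.244255, sinh=3.086291; start (x,ẋ)=(0.085000, 0.593600) → end (x,ẋ)=(0.266367, 0.415760)
phase 2: p=0.4066, T=0.288, ωT=1.165507, cosh=1.759657, sinh=1.447892; start (x,ẋ)=(0.266367, 0.415760) → end (x,ẋ)=(0.308588, -0.090096)

x = 0.3086, ẋ = -0.0901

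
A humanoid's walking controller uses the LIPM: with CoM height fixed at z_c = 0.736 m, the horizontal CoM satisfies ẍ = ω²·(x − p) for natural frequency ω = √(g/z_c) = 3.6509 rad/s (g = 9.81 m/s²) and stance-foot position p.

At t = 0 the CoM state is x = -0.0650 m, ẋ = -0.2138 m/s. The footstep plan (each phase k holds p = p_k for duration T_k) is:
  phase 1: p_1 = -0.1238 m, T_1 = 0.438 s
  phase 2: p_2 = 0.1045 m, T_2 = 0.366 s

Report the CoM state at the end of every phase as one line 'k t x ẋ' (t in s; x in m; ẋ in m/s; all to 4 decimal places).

1 0.4380 -0.1114 -0.0411
2 0.8040 -0.3544 -1.4792

phase 1: p=-0.1238, T=0.438, ωT=1.599094, cosh=2.575314, sinh=2.373234; start (x,ẋ)=(-0.065000, -0.213800) → end (x,ẋ)=(-0.111350, -0.041133)
phase 2: p=0.1045, T=0.366, ωT=1.336229, cosh=2.033753, sinh=1.770918; start (x,ẋ)=(-0.111350, -0.041133) → end (x,ẋ)=(-0.354438, -1.479222)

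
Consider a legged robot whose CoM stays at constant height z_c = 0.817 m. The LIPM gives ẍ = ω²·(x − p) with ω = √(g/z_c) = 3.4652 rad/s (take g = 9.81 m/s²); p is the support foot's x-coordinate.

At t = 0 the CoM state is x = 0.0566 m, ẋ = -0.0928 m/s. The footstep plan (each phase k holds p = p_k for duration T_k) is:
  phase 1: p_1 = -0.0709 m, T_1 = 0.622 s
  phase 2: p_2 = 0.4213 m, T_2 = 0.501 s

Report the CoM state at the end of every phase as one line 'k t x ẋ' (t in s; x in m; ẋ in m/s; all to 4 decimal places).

1 0.6220 0.3727 1.4752
2 1.1230 1.4495 3.8527

phase 1: p=-0.0709, T=0.622, ωT=2.155354, cosh=4.373405, sinh=4.257543; start (x,ẋ)=(0.056600, -0.092800) → end (x,ẋ)=(0.372690, 1.475186)
phase 2: p=0.4213, T=0.501, ωT=1.736065, cosh=2.925591, sinh=2.749379; start (x,ẋ)=(0.372690, 1.475186) → end (x,ẋ)=(1.449537, 3.852674)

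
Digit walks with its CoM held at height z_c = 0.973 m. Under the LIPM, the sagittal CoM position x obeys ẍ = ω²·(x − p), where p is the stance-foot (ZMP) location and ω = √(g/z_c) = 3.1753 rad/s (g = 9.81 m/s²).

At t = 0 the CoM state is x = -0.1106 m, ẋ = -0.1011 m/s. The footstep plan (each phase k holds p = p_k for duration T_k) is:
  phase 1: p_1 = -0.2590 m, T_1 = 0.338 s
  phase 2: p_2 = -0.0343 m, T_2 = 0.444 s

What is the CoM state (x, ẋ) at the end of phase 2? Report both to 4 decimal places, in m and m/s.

x = 0.1838, ẋ = 0.8189

phase 1: p=-0.2590, T=0.338, ωT=1.073251, cosh=1.633385, sinh=1.291489; start (x,ẋ)=(-0.110600, -0.101100) → end (x,ẋ)=(-0.057726, 0.443433)
phase 2: p=-0.0343, T=0.444, ωT=1.409833, cosh=2.169728, sinh=1.925544; start (x,ẋ)=(-0.057726, 0.443433) → end (x,ẋ)=(0.183776, 0.818898)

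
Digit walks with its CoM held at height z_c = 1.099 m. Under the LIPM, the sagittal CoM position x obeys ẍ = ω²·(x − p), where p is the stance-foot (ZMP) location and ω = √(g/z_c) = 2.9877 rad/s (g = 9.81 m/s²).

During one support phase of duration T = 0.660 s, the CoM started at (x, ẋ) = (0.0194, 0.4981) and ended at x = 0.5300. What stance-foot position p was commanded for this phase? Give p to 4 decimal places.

ωT = 2.9877·0.660 = 1.971882; cosh(ωT) = 3.661690, sinh(ωT) = 3.522495
x(T) = p + (x₀−p)·cosh(ωT) + (ẋ₀/ω)·sinh(ωT) ⇒ p·(1 − cosh) = x(T) − x₀·cosh − (ẋ₀/ω)·sinh
numerator   = 0.5300 − (0.0194)·3.661690 − (0.4981/2.9877)·3.522495 = -0.128296
denominator = 1 − 3.661690 = -2.661690
p = -0.128296 / -2.661690 = 0.0482

p = 0.0482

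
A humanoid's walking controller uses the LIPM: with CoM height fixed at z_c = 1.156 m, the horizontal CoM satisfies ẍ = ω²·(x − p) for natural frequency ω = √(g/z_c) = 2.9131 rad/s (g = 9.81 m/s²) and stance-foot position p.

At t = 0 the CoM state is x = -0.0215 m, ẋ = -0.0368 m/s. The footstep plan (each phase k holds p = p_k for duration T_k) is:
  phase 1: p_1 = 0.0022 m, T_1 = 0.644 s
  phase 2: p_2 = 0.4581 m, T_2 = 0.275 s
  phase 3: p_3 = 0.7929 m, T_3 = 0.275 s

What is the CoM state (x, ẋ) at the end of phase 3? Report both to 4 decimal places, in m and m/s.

x = -1.4215, ẋ = -5.7444

phase 1: p=0.0022, T=0.644, ωT=1.876036, cosh=3.340388, sinh=3.187192; start (x,ẋ)=(-0.021500, -0.036800) → end (x,ẋ)=(-0.117230, -0.342972)
phase 2: p=0.4581, T=0.275, ωT=0.801103, cosh=1.338415, sinh=0.889581; start (x,ẋ)=(-0.117230, -0.342972) → end (x,ẋ)=(-0.416664, -1.949970)
phase 3: p=0.7929, T=0.275, ωT=0.801103, cosh=1.338415, sinh=0.889581; start (x,ẋ)=(-0.416664, -1.949970) → end (x,ẋ)=(-1.421466, -5.744379)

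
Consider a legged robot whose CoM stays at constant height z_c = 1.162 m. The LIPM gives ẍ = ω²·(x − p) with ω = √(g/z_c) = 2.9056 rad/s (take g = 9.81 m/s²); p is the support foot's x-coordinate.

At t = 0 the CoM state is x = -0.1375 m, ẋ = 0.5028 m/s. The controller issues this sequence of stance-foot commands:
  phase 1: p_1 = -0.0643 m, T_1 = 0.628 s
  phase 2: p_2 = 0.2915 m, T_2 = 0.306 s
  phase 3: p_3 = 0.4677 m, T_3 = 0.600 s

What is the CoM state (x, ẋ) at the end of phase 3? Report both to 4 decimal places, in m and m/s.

phase 1: p=-0.0643, T=0.628, ωT=1.824717, cosh=3.181151, sinh=3.019888; start (x,ẋ)=(-0.137500, 0.502800) → end (x,ẋ)=(0.225417, 0.957183)
phase 2: p=0.2915, T=0.306, ωT=0.889114, cosh=1.421996, sinh=1.010976; start (x,ẋ)=(0.225417, 0.957183) → end (x,ẋ)=(0.530573, 1.166991)
phase 3: p=0.4677, T=0.600, ωT=1.743360, cosh=2.945725, sinh=2.770794; start (x,ẋ)=(0.530573, 1.166991) → end (x,ẋ)=(1.765754, 3.943811)

x = 1.7658, ẋ = 3.9438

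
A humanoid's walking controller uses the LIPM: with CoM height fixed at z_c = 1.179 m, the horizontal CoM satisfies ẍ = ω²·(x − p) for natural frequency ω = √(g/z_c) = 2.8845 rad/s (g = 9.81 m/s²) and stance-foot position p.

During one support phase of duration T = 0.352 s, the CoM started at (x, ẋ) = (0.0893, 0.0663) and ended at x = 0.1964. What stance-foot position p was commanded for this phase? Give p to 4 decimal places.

p = -0.0524

ωT = 2.8845·0.352 = 1.015344; cosh(ωT) = 1.561295, sinh(ωT) = 1.199017
x(T) = p + (x₀−p)·cosh(ωT) + (ẋ₀/ω)·sinh(ωT) ⇒ p·(1 − cosh) = x(T) − x₀·cosh − (ẋ₀/ω)·sinh
numerator   = 0.1964 − (0.0893)·1.561295 − (0.0663/2.8845)·1.199017 = 0.029417
denominator = 1 − 1.561295 = -0.561295
p = 0.029417 / -0.561295 = -0.0524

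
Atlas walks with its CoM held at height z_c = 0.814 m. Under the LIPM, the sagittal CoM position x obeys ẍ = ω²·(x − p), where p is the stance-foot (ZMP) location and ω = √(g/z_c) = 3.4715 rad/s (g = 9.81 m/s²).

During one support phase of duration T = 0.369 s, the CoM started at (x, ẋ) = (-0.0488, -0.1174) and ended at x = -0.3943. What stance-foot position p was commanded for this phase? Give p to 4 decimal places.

p = 0.2593

ωT = 3.4715·0.369 = 1.280983; cosh(ωT) = 1.938971, sinh(ωT) = 1.661207
x(T) = p + (x₀−p)·cosh(ωT) + (ẋ₀/ω)·sinh(ωT) ⇒ p·(1 − cosh) = x(T) − x₀·cosh − (ẋ₀/ω)·sinh
numerator   = -0.3943 − (-0.0488)·1.938971 − (-0.1174/3.4715)·1.661207 = -0.243499
denominator = 1 − 1.938971 = -0.938971
p = -0.243499 / -0.938971 = 0.2593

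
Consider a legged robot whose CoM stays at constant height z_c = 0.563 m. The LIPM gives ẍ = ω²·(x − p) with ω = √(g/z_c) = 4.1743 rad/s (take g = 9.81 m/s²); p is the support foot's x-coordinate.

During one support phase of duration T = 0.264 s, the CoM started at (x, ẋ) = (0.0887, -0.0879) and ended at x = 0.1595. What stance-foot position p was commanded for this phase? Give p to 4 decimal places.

p = -0.0588

ωT = 4.1743·0.264 = 1.102015; cosh(ωT) = 1.671214, sinh(ωT) = 1.339013
x(T) = p + (x₀−p)·cosh(ωT) + (ẋ₀/ω)·sinh(ωT) ⇒ p·(1 − cosh) = x(T) − x₀·cosh − (ẋ₀/ω)·sinh
numerator   = 0.1595 − (0.0887)·1.671214 − (-0.0879/4.1743)·1.339013 = 0.039460
denominator = 1 − 1.671214 = -0.671214
p = 0.039460 / -0.671214 = -0.0588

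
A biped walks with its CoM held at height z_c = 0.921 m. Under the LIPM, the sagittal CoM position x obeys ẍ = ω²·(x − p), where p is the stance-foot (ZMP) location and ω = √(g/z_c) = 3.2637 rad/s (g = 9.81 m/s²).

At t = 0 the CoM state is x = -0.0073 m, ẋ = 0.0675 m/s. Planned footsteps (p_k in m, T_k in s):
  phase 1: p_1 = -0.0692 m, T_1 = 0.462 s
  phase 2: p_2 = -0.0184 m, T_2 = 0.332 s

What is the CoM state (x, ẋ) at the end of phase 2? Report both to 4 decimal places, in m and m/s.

phase 1: p=-0.0692, T=0.462, ωT=1.507829, cosh=2.369153, sinh=2.147763; start (x,ẋ)=(-0.007300, 0.067500) → end (x,ẋ)=(0.121871, 0.593815)
phase 2: p=-0.0184, T=0.332, ωT=1.083548, cosh=1.646770, sinh=1.308377; start (x,ẋ)=(0.121871, 0.593815) → end (x,ẋ)=(0.450647, 1.576854)

x = 0.4506, ẋ = 1.5769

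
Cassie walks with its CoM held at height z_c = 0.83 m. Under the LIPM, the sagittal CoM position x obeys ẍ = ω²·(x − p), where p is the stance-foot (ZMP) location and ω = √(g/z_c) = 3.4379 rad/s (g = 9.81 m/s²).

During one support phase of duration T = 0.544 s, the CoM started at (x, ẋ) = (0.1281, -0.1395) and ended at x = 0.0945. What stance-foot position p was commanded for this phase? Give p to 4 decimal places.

p = 0.0872

ωT = 3.4379·0.544 = 1.870218; cosh(ωT) = 3.321899, sinh(ωT) = 3.167809
x(T) = p + (x₀−p)·cosh(ωT) + (ẋ₀/ω)·sinh(ωT) ⇒ p·(1 − cosh) = x(T) − x₀·cosh − (ẋ₀/ω)·sinh
numerator   = 0.0945 − (0.1281)·3.321899 − (-0.1395/3.4379)·3.167809 = -0.202495
denominator = 1 − 3.321899 = -2.321899
p = -0.202495 / -2.321899 = 0.0872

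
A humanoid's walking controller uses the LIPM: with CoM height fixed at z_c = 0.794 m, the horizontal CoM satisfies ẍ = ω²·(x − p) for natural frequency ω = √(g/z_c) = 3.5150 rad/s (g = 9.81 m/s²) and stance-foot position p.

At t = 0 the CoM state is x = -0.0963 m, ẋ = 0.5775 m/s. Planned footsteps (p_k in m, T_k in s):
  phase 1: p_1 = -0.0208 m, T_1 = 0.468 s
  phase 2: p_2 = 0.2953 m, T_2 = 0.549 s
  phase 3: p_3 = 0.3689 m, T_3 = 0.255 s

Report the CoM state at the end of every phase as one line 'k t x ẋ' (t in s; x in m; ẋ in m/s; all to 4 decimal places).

phase 1: p=-0.0208, T=0.468, ωT=1.645020, cosh=2.687061, sinh=2.494052; start (x,ẋ)=(-0.096300, 0.577500) → end (x,ẋ)=(0.186089, 0.889900)
phase 2: p=0.2953, T=0.549, ωT=1.929735, cosh=3.516436, sinh=3.371249; start (x,ẋ)=(0.186089, 0.889900) → end (x,ẋ)=(0.764774, 1.835137)
phase 3: p=0.3689, T=0.255, ωT=0.896325, cosh=1.429324, sinh=1.021257; start (x,ẋ)=(0.764774, 1.835137) → end (x,ẋ)=(1.467918, 4.044081)

1 0.4680 0.1861 0.8899
2 1.0170 0.7648 1.8351
3 1.2720 1.4679 4.0441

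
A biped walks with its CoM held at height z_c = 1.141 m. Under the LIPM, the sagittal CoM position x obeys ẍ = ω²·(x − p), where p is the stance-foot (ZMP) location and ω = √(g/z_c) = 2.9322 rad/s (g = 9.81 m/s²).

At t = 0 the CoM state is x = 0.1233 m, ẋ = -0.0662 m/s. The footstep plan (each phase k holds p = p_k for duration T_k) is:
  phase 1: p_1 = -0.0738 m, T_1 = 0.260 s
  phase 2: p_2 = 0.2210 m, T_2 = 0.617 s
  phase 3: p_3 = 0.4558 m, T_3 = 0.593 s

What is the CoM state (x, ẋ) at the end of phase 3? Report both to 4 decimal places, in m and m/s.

phase 1: p=-0.0738, T=0.260, ωT=0.762372, cosh=1.304956, sinh=0.838398; start (x,ẋ)=(0.123300, -0.066200) → end (x,ẋ)=(0.164478, 0.398153)
phase 2: p=0.2210, T=0.617, ωT=1.809167, cosh=3.134576, sinh=2.970786; start (x,ẋ)=(0.164478, 0.398153) → end (x,ẋ)=(0.447221, 0.755685)
phase 3: p=0.4558, T=0.593, ωT=1.738795, cosh=2.933106, sinh=2.757374; start (x,ẋ)=(0.447221, 0.755685) → end (x,ẋ)=(1.141266, 2.147141)

x = 1.1413, ẋ = 2.1471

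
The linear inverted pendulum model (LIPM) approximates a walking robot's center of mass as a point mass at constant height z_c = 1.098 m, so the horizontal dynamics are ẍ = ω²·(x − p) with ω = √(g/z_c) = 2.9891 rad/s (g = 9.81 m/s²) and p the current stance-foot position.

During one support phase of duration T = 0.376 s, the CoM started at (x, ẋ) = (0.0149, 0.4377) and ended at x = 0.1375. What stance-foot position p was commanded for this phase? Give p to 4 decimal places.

ωT = 2.9891·0.376 = 1.123902; cosh(ωT) = 1.700922, sinh(ωT) = 1.375913
x(T) = p + (x₀−p)·cosh(ωT) + (ẋ₀/ω)·sinh(ωT) ⇒ p·(1 − cosh) = x(T) − x₀·cosh − (ẋ₀/ω)·sinh
numerator   = 0.1375 − (0.0149)·1.700922 − (0.4377/2.9891)·1.375913 = -0.089321
denominator = 1 − 1.700922 = -0.700922
p = -0.089321 / -0.700922 = 0.1274

p = 0.1274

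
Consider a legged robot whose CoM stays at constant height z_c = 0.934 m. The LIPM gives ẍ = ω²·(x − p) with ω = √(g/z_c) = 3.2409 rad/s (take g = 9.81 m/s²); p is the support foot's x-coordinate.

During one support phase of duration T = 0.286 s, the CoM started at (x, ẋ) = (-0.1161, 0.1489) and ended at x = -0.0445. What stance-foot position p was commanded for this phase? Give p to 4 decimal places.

ωT = 3.2409·0.286 = 0.926897; cosh(ωT) = 1.461219, sinh(ωT) = 1.065439
x(T) = p + (x₀−p)·cosh(ωT) + (ẋ₀/ω)·sinh(ωT) ⇒ p·(1 − cosh) = x(T) − x₀·cosh − (ẋ₀/ω)·sinh
numerator   = -0.0445 − (-0.1161)·1.461219 − (0.1489/3.2409)·1.065439 = 0.076197
denominator = 1 − 1.461219 = -0.461219
p = 0.076197 / -0.461219 = -0.1652

p = -0.1652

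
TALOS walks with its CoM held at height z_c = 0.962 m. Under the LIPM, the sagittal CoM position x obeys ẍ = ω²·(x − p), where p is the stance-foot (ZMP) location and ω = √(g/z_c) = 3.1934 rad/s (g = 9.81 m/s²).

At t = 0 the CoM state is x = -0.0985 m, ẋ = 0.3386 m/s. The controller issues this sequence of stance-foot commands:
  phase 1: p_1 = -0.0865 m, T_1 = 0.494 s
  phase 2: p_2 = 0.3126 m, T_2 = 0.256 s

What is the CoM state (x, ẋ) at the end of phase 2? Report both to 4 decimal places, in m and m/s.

x = 0.2829, ẋ = 0.5021

phase 1: p=-0.0865, T=0.494, ωT=1.577540, cosh=2.524754, sinh=2.318271; start (x,ẋ)=(-0.098500, 0.338600) → end (x,ẋ)=(0.129012, 0.766044)
phase 2: p=0.3126, T=0.256, ωT=0.817510, cosh=1.353192, sinh=0.911662; start (x,ẋ)=(0.129012, 0.766044) → end (x,ẋ)=(0.282863, 0.502124)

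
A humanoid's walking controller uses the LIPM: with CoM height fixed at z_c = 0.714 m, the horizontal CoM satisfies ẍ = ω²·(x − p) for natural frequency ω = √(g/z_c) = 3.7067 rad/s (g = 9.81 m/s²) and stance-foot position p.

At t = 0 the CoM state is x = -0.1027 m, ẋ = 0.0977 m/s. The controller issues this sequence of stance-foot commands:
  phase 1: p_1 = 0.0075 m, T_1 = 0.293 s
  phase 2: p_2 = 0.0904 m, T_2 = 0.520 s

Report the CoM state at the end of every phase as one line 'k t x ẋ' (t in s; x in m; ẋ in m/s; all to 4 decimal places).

phase 1: p=0.0075, T=0.293, ωT=1.086063, cosh=1.650065, sinh=1.312522; start (x,ẋ)=(-0.102700, 0.097700) → end (x,ẋ)=(-0.139742, -0.374926)
phase 2: p=0.0904, T=0.520, ωT=1.927484, cosh=3.508856, sinh=3.363342; start (x,ẋ)=(-0.139742, -0.374926) → end (x,ẋ)=(-1.057331, -4.184719)

1 0.2930 -0.1397 -0.3749
2 0.8130 -1.0573 -4.1847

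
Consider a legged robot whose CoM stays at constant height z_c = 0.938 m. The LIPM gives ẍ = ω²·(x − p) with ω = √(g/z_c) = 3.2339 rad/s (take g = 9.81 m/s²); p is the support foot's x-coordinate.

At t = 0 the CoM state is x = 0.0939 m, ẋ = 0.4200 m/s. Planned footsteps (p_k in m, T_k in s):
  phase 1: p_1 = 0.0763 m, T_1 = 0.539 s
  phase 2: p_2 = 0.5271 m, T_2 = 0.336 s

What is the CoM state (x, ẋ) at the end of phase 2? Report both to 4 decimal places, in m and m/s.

x = 1.0287, ẋ = 2.1354

phase 1: p=0.0763, T=0.539, ωT=1.743072, cosh=2.944928, sinh=2.769946; start (x,ẋ)=(0.093900, 0.420000) → end (x,ẋ)=(0.487875, 1.394526)
phase 2: p=0.5271, T=0.336, ωT=1.086590, cosh=1.650758, sinh=1.313393; start (x,ẋ)=(0.487875, 1.394526) → end (x,ẋ)=(1.028712, 2.135420)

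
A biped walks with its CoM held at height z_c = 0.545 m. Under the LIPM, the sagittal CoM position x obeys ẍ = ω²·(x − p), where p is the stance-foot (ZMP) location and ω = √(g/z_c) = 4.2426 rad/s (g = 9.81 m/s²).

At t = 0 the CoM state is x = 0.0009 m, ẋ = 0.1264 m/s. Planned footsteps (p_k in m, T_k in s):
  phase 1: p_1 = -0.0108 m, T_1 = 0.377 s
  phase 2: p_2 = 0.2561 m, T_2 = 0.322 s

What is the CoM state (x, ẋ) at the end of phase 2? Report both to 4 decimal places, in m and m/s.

phase 1: p=-0.0108, T=0.377, ωT=1.599460, cosh=2.576183, sinh=2.374177; start (x,ẋ)=(0.000900, 0.126400) → end (x,ẋ)=(0.090075, 0.443480)
phase 2: p=0.2561, T=0.322, ωT=1.366117, cosh=2.087598, sinh=1.832502; start (x,ẋ)=(0.090075, 0.443480) → end (x,ẋ)=(0.101059, -0.364964)

x = 0.1011, ẋ = -0.3650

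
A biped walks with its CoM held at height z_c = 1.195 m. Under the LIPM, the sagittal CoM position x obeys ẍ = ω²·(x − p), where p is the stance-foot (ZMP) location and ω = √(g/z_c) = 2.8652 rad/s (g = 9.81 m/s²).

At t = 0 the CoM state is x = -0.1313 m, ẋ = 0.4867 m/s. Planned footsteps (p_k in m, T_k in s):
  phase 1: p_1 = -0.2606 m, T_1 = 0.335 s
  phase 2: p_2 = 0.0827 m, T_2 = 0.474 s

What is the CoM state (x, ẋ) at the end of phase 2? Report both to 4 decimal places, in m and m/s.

x = 0.8880, ẋ = 2.5718

phase 1: p=-0.2606, T=0.335, ωT=0.959842, cosh=1.497119, sinh=1.114165; start (x,ẋ)=(-0.131300, 0.486700) → end (x,ẋ)=(0.122236, 1.141413)
phase 2: p=0.0827, T=0.474, ωT=1.358105, cosh=2.072982, sinh=1.815834; start (x,ẋ)=(0.122236, 1.141413) → end (x,ẋ)=(0.888034, 2.571824)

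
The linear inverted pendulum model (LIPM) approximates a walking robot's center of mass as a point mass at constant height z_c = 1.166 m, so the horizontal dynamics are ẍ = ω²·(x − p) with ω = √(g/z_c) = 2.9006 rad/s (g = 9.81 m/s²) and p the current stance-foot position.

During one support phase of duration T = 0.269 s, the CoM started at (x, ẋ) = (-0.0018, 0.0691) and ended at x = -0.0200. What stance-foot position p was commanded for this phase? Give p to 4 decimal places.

ωT = 2.9006·0.269 = 0.780261; cosh(ωT) = 1.320164, sinh(ωT) = 0.861878
x(T) = p + (x₀−p)·cosh(ωT) + (ẋ₀/ω)·sinh(ωT) ⇒ p·(1 − cosh) = x(T) − x₀·cosh − (ẋ₀/ω)·sinh
numerator   = -0.0200 − (-0.0018)·1.320164 − (0.0691/2.9006)·0.861878 = -0.038156
denominator = 1 − 1.320164 = -0.320164
p = -0.038156 / -0.320164 = 0.1192

p = 0.1192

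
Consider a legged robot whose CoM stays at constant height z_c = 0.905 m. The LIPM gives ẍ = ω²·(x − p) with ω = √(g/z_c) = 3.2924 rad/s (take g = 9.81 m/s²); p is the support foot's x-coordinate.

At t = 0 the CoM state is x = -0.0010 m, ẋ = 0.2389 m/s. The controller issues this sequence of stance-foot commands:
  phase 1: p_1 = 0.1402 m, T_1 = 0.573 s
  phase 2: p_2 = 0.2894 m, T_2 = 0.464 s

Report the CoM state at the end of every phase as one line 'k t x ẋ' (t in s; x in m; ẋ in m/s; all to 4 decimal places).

phase 1: p=0.1402, T=0.573, ωT=1.886545, cosh=3.374067, sinh=3.222472; start (x,ẋ)=(-0.001000, 0.238900) → end (x,ẋ)=(-0.102392, -0.692021)
phase 2: p=0.2894, T=0.464, ωT=1.527674, cosh=2.412243, sinh=2.195203; start (x,ẋ)=(-0.102392, -0.692021) → end (x,ẋ)=(-1.117102, -4.500995)

1 0.5730 -0.1024 -0.6920
2 1.0370 -1.1171 -4.5010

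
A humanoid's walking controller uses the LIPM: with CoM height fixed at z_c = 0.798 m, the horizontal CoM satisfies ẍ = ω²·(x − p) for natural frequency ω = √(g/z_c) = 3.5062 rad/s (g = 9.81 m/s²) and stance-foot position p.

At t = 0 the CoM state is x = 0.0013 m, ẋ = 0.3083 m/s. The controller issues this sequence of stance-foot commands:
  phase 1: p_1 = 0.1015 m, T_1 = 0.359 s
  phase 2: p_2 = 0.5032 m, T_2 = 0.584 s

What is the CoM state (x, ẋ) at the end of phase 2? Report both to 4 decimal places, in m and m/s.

phase 1: p=0.1015, T=0.359, ωT=1.258726, cosh=1.902474, sinh=1.618458; start (x,ẋ)=(0.001300, 0.308300) → end (x,ẋ)=(0.053183, 0.017934)
phase 2: p=0.5032, T=0.584, ωT=2.047621, cosh=3.939242, sinh=3.810200; start (x,ẋ)=(0.053183, 0.017934) → end (x,ẋ)=(-1.250037, -5.941276)

x = -1.2500, ẋ = -5.9413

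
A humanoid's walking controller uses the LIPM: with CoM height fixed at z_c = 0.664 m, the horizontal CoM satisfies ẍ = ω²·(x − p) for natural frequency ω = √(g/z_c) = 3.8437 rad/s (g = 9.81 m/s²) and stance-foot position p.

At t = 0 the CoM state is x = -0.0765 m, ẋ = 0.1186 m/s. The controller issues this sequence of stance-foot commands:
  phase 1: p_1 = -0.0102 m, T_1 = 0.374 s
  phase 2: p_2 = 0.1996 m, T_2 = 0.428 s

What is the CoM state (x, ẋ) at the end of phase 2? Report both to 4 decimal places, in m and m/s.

x = -0.7530, ẋ = -3.4889

phase 1: p=-0.0102, T=0.374, ωT=1.437544, cosh=2.223926, sinh=1.986416; start (x,ẋ)=(-0.076500, 0.118600) → end (x,ẋ)=(-0.096354, -0.242455)
phase 2: p=0.1996, T=0.428, ωT=1.645104, cosh=2.687270, sinh=2.494277; start (x,ẋ)=(-0.096354, -0.242455) → end (x,ẋ)=(-0.753044, -3.488929)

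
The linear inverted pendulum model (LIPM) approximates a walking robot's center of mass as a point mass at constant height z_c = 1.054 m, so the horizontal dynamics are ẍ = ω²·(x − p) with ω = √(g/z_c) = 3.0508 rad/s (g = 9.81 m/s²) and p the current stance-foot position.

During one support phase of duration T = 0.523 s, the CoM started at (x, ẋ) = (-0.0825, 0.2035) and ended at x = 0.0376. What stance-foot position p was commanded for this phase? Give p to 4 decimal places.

p = -0.0585

ωT = 3.0508·0.523 = 1.595568; cosh(ωT) = 2.566962, sinh(ωT) = 2.364169
x(T) = p + (x₀−p)·cosh(ωT) + (ẋ₀/ω)·sinh(ωT) ⇒ p·(1 − cosh) = x(T) − x₀·cosh − (ẋ₀/ω)·sinh
numerator   = 0.0376 − (-0.0825)·2.566962 − (0.2035/3.0508)·2.364169 = 0.091675
denominator = 1 − 2.566962 = -1.566962
p = 0.091675 / -1.566962 = -0.0585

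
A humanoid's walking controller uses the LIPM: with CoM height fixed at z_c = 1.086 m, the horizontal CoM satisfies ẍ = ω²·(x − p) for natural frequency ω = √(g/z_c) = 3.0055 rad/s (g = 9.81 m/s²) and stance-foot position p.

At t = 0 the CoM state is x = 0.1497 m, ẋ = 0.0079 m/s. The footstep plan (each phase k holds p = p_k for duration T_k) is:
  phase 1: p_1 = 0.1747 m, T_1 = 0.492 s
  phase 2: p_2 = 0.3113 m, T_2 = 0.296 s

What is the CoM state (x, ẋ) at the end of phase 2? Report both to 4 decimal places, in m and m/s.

phase 1: p=0.1747, T=0.492, ωT=1.478706, cosh=2.307599, sinh=2.079666; start (x,ẋ)=(0.149700, 0.007900) → end (x,ẋ)=(0.122476, -0.138031)
phase 2: p=0.3113, T=0.296, ωT=0.889628, cosh=1.422516, sinh=1.011708; start (x,ẋ)=(0.122476, -0.138031) → end (x,ẋ)=(-0.003768, -0.770505)

x = -0.0038, ẋ = -0.7705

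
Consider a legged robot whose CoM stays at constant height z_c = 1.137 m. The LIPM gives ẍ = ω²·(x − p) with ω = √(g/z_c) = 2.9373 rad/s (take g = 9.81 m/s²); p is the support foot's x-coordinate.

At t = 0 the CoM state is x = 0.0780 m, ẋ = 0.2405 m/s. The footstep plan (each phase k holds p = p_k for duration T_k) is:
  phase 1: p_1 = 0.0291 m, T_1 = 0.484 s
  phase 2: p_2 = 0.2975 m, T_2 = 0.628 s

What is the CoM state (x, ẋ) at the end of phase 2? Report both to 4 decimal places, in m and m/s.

x = 1.1408, ẋ = 2.6054

phase 1: p=0.0291, T=0.484, ωT=1.421653, cosh=2.192640, sinh=1.951325; start (x,ẋ)=(0.078000, 0.240500) → end (x,ẋ)=(0.296091, 0.807607)
phase 2: p=0.2975, T=0.628, ωT=1.844624, cosh=3.241904, sinh=3.083819; start (x,ẋ)=(0.296091, 0.807607) → end (x,ẋ)=(1.140823, 2.605416)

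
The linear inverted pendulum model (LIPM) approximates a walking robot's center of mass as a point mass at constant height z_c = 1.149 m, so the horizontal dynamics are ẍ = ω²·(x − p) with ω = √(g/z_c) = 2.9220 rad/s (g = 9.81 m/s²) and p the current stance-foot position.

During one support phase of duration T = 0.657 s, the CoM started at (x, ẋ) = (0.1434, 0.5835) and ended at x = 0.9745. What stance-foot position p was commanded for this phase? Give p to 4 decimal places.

p = 0.0770

ωT = 2.9220·0.657 = 1.919754; cosh(ωT) = 3.482962, sinh(ωT) = 3.336319
x(T) = p + (x₀−p)·cosh(ωT) + (ẋ₀/ω)·sinh(ωT) ⇒ p·(1 − cosh) = x(T) − x₀·cosh − (ẋ₀/ω)·sinh
numerator   = 0.9745 − (0.1434)·3.482962 − (0.5835/2.9220)·3.336319 = -0.191193
denominator = 1 − 3.482962 = -2.482962
p = -0.191193 / -2.482962 = 0.0770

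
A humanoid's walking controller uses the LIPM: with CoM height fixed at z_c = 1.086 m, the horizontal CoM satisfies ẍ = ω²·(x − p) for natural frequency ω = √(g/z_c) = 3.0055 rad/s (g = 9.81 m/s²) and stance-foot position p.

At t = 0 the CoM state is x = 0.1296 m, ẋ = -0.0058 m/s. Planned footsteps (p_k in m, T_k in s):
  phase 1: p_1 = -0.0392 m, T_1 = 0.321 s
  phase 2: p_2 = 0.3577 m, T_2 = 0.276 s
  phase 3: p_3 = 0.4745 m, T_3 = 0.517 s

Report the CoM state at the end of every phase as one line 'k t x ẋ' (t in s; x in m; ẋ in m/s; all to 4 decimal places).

1 0.3210 0.2123 0.5603
2 0.5970 0.3323 0.3588
3 1.1140 0.3929 -0.0791

phase 1: p=-0.0392, T=0.321, ωT=0.964766, cosh=1.502622, sinh=1.121550; start (x,ẋ)=(0.129600, -0.005800) → end (x,ẋ)=(0.212278, 0.560279)
phase 2: p=0.3577, T=0.276, ωT=0.829518, cosh=1.364237, sinh=0.927977; start (x,ẋ)=(0.212278, 0.560279) → end (x,ẋ)=(0.332302, 0.358767)
phase 3: p=0.4745, T=0.517, ωT=1.553844, cosh=2.470524, sinh=2.259090; start (x,ẋ)=(0.332302, 0.358767) → end (x,ẋ)=(0.392864, -0.079140)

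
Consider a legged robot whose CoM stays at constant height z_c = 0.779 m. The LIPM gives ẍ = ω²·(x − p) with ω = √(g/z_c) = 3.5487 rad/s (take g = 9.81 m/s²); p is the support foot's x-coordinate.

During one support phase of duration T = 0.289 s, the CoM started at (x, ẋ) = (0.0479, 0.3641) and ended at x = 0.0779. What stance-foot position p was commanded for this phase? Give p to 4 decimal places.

ωT = 3.5487·0.289 = 1.025574; cosh(ωT) = 1.573644, sinh(ωT) = 1.215053
x(T) = p + (x₀−p)·cosh(ωT) + (ẋ₀/ω)·sinh(ωT) ⇒ p·(1 − cosh) = x(T) − x₀·cosh − (ẋ₀/ω)·sinh
numerator   = 0.0779 − (0.0479)·1.573644 − (0.3641/3.5487)·1.215053 = -0.122143
denominator = 1 − 1.573644 = -0.573644
p = -0.122143 / -0.573644 = 0.2129

p = 0.2129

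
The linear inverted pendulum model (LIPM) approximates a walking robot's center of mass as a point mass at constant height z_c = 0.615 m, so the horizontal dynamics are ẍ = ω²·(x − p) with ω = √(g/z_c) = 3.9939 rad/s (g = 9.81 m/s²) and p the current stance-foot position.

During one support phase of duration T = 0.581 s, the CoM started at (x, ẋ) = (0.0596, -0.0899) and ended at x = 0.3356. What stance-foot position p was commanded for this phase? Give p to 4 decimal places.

p = -0.0345

ωT = 3.9939·0.581 = 2.320456; cosh(ωT) = 5.139272, sinh(ωT) = 5.041043
x(T) = p + (x₀−p)·cosh(ωT) + (ẋ₀/ω)·sinh(ωT) ⇒ p·(1 − cosh) = x(T) − x₀·cosh − (ẋ₀/ω)·sinh
numerator   = 0.3356 − (0.0596)·5.139272 − (-0.0899/3.9939)·5.041043 = 0.142770
denominator = 1 − 5.139272 = -4.139272
p = 0.142770 / -4.139272 = -0.0345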